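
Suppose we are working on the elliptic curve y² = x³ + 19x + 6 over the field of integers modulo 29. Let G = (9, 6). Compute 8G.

(10, 23)

Repeated addition: build up to 8G.
2G: tangent at (9, 6): λ = (3·9² + 19)/(2·6) ≡ 1/12. 12⁻¹ ≡ 17 (mod 29), so λ ≡ 1·17 ≡ 17.
  x = λ² - 9 - 9 = 289 - 18 ≡ 10; y = λ·(9 - 10) - 6 ≡ 6. → (10, 6)
3G: (10, 6) + (9, 6). λ = (6 - 6)/(9 - 10) ≡ 0/28 mod 29. 28⁻¹ ≡ 28 (mod 29), so λ ≡ 0.
  x = λ² - 10 - 9 = 0 - 19 ≡ 10; y = λ·(10 - 10) - 6 ≡ 23. → (10, 23)
4G: (10, 23) + (9, 6). λ = (6 - 23)/(9 - 10) ≡ 12/28 mod 29. 28⁻¹ ≡ 28 (mod 29), so λ ≡ 17.
  x = λ² - 10 - 9 = 289 - 19 ≡ 9; y = λ·(10 - 9) - 23 ≡ 23. → (9, 23)
5G: (9, 23) + (9, 6): same x and y₁ ≡ -y₂, so the sum is 𝒪.
6G: 𝒪 + (9, 6) = (9, 6) (identity).
7G: tangent at (9, 6): λ = (3·9² + 19)/(2·6) ≡ 1/12. 12⁻¹ ≡ 17 (mod 29) since 12·17 = 204 ≡ 1, so λ ≡ 1·17 ≡ 17.
  x = λ² - 9 - 9 = 289 - 18 ≡ 10; y = λ·(9 - 10) - 6 ≡ 6. → (10, 6)
8G: (10, 6) + (9, 6). λ = (6 - 6)/(9 - 10) ≡ 0/28 mod 29. 28⁻¹ ≡ 28 (mod 29) since 28·28 = 784 ≡ 1, so λ ≡ 0.
  x = λ² - 10 - 9 = 0 - 19 ≡ 10; y = λ·(10 - 10) - 6 ≡ 23. → (10, 23)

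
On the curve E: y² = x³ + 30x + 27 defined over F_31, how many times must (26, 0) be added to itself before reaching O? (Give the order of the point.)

2

2P: (26, 0) + (26, 0): same x and y₁ ≡ -y₂, so the sum is O.
2P = O, so the order is 2.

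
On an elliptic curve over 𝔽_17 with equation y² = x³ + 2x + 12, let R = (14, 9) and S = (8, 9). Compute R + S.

(12, 8)

(14, 9) + (8, 9). λ = (9 - 9)/(8 - 14) ≡ 0/11 mod 17. 11⁻¹ ≡ 14 (mod 17), so λ ≡ 0.
  x = λ² - 14 - 8 = 0 - 22 ≡ 12; y = λ·(14 - 12) - 9 ≡ 8. → (12, 8)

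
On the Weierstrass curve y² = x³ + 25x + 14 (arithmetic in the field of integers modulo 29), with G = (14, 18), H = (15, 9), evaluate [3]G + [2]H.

(13, 10)

First 3G:
Repeated addition: build up to 3G.
2G: tangent at (14, 18): λ = (3·14² + 25)/(2·18) ≡ 4/7. 7⁻¹ ≡ 25 (mod 29), so λ ≡ 4·25 ≡ 13.
  x = λ² - 14 - 14 = 169 - 28 ≡ 25; y = λ·(14 - 25) - 18 ≡ 13. → (25, 13)
3G: (25, 13) + (14, 18). λ = (18 - 13)/(14 - 25) ≡ 5/18 mod 29. 18⁻¹ ≡ 21 (mod 29) since 18·21 = 378 ≡ 1, so λ ≡ 18.
  x = λ² - 25 - 14 = 324 - 39 ≡ 24; y = λ·(25 - 24) - 13 ≡ 5. → (24, 5)
3G = (24, 5).
Next 2H:
Repeated addition: build up to 2H.
2H: tangent at (15, 9): λ = (3·15² + 25)/(2·9) ≡ 4/18. 18⁻¹ ≡ 21 (mod 29), so λ ≡ 4·21 ≡ 26.
  x = λ² - 15 - 15 = 676 - 30 ≡ 8; y = λ·(15 - 8) - 9 ≡ 28. → (8, 28)
2H = (8, 28).
Finally 3G + 2H:
(24, 5) + (8, 28). λ = (28 - 5)/(8 - 24) ≡ 23/13 mod 29. 13⁻¹ ≡ 9 (mod 29), so λ ≡ 4.
  x = λ² - 24 - 8 = 16 - 32 ≡ 13; y = λ·(24 - 13) - 5 ≡ 10. → (13, 10)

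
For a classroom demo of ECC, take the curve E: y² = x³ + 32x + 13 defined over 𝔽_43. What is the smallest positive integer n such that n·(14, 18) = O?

5

2P: tangent at (14, 18): λ = (3·14² + 32)/(2·18) ≡ 18/36. 36⁻¹ ≡ 6 (mod 43), so λ ≡ 18·6 ≡ 22.
  x = λ² - 14 - 14 = 484 - 28 ≡ 26; y = λ·(14 - 26) - 18 ≡ 19. → (26, 19)
3P: (26, 19) + (14, 18). λ = (18 - 19)/(14 - 26) ≡ 42/31 mod 43. 31⁻¹ ≡ 25 (mod 43), so λ ≡ 18.
  x = λ² - 26 - 14 = 324 - 40 ≡ 26; y = λ·(26 - 26) - 19 ≡ 24. → (26, 24)
4P: (26, 24) + (14, 18). λ = (18 - 24)/(14 - 26) ≡ 37/31 mod 43. 31⁻¹ ≡ 25 (mod 43), so λ ≡ 22.
  x = λ² - 26 - 14 = 484 - 40 ≡ 14; y = λ·(26 - 14) - 24 ≡ 25. → (14, 25)
5P: (14, 25) + (14, 18): same x and y₁ ≡ -y₂, so the sum is O.
5P = O, so the order is 5.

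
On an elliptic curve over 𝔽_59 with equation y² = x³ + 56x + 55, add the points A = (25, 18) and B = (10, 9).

(25, 18) + (10, 9). λ = (9 - 18)/(10 - 25) ≡ 50/44 mod 59. 44⁻¹ ≡ 55 (mod 59), so λ ≡ 36.
  x = λ² - 25 - 10 = 1296 - 35 ≡ 22; y = λ·(25 - 22) - 18 ≡ 31. → (22, 31)

(22, 31)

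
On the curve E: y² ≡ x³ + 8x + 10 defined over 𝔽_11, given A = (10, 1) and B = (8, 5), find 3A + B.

First 3A:
Repeated addition: build up to 3A.
2A: tangent at (10, 1): λ = (3·10² + 8)/(2·1) ≡ 0/2. 2⁻¹ ≡ 6 (mod 11) since 2·6 = 12 ≡ 1, so λ ≡ 0·6 ≡ 0.
  x = λ² - 10 - 10 = 0 - 20 ≡ 2; y = λ·(10 - 2) - 1 ≡ 10. → (2, 10)
3A: (2, 10) + (10, 1). λ = (1 - 10)/(10 - 2) ≡ 2/8 mod 11. 8⁻¹ ≡ 7 (mod 11) since 8·7 = 56 ≡ 1, so λ ≡ 3.
  x = λ² - 2 - 10 = 9 - 12 ≡ 8; y = λ·(2 - 8) - 10 ≡ 5. → (8, 5)
3A = (8, 5).
Finally 3A + B:
tangent at (8, 5): λ = (3·8² + 8)/(2·5) ≡ 2/10. 10⁻¹ ≡ 10 (mod 11) since 10·10 = 100 ≡ 1, so λ ≡ 2·10 ≡ 9.
  x = λ² - 8 - 8 = 81 - 16 ≡ 10; y = λ·(8 - 10) - 5 ≡ 10. → (10, 10)

(10, 10)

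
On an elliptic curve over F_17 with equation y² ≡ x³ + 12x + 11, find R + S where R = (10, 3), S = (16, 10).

(7, 9)

(10, 3) + (16, 10). λ = (10 - 3)/(16 - 10) ≡ 7/6 mod 17. 6⁻¹ ≡ 3 (mod 17), so λ ≡ 4.
  x = λ² - 10 - 16 = 16 - 26 ≡ 7; y = λ·(10 - 7) - 3 ≡ 9. → (7, 9)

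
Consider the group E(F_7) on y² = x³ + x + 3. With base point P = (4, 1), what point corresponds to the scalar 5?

Double-and-add on 5 = (101)₂. Start with P = (4, 1) for the leading 1-bit.
double: tangent at (4, 1): λ = (3·4² + 1)/(2·1) ≡ 0/2. 2⁻¹ ≡ 4 (mod 7), so λ ≡ 0·4 ≡ 0.
  x = λ² - 4 - 4 = 0 - 8 ≡ 6; y = λ·(4 - 6) - 1 ≡ 6. → (6, 6)
double: tangent at (6, 6): λ = (3·6² + 1)/(2·6) ≡ 4/5. 5⁻¹ ≡ 3 (mod 7), so λ ≡ 4·3 ≡ 5.
  x = λ² - 6 - 6 = 25 - 12 ≡ 6; y = λ·(6 - 6) - 6 ≡ 1. → (6, 1)
add P: (6, 1) + (4, 1). λ = (1 - 1)/(4 - 6) ≡ 0/5 mod 7. 5⁻¹ ≡ 3 (mod 7) since 5·3 = 15 ≡ 1, so λ ≡ 0.
  x = λ² - 6 - 4 = 0 - 10 ≡ 4; y = λ·(6 - 4) - 1 ≡ 6. → (4, 6)

(4, 6)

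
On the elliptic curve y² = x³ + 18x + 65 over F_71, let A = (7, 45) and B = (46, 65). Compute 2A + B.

First 2A:
Repeated addition: build up to 2A.
2A: tangent at (7, 45): λ = (3·7² + 18)/(2·45) ≡ 23/19. 19⁻¹ ≡ 15 (mod 71) since 19·15 = 285 ≡ 1, so λ ≡ 23·15 ≡ 61.
  x = λ² - 7 - 7 = 3721 - 14 ≡ 15; y = λ·(7 - 15) - 45 ≡ 35. → (15, 35)
2A = (15, 35).
Finally 2A + B:
(15, 35) + (46, 65). λ = (65 - 35)/(46 - 15) ≡ 30/31 mod 71. 31⁻¹ ≡ 55 (mod 71), so λ ≡ 17.
  x = λ² - 15 - 46 = 289 - 61 ≡ 15; y = λ·(15 - 15) - 35 ≡ 36. → (15, 36)

(15, 36)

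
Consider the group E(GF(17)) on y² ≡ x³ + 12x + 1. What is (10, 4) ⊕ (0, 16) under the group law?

(10, 4) + (0, 16). λ = (16 - 4)/(0 - 10) ≡ 12/7 mod 17. 7⁻¹ ≡ 5 (mod 17), so λ ≡ 9.
  x = λ² - 10 - 0 = 81 - 10 ≡ 3; y = λ·(10 - 3) - 4 ≡ 8. → (3, 8)

(3, 8)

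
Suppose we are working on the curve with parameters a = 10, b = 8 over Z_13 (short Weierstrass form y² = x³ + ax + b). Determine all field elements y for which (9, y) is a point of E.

none

x³ + 10x + 8 = 827 ≡ 8 (mod 13).
8 is a non-residue mod 13; no y exists.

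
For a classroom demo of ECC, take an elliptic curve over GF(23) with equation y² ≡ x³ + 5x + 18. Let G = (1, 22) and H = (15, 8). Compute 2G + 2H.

(2, 17)

First 2G:
Repeated addition: build up to 2G.
2G: tangent at (1, 22): λ = (3·1² + 5)/(2·22) ≡ 8/21. 21⁻¹ ≡ 11 (mod 23), so λ ≡ 8·11 ≡ 19.
  x = λ² - 1 - 1 = 361 - 2 ≡ 14; y = λ·(1 - 14) - 22 ≡ 7. → (14, 7)
2G = (14, 7).
Next 2H:
Repeated addition: build up to 2H.
2H: tangent at (15, 8): λ = (3·15² + 5)/(2·8) ≡ 13/16. 16⁻¹ ≡ 13 (mod 23), so λ ≡ 13·13 ≡ 8.
  x = λ² - 15 - 15 = 64 - 30 ≡ 11; y = λ·(15 - 11) - 8 ≡ 1. → (11, 1)
2H = (11, 1).
Finally 2G + 2H:
(14, 7) + (11, 1). λ = (1 - 7)/(11 - 14) ≡ 17/20 mod 23. 20⁻¹ ≡ 15 (mod 23) since 20·15 = 300 ≡ 1, so λ ≡ 2.
  x = λ² - 14 - 11 = 4 - 25 ≡ 2; y = λ·(14 - 2) - 7 ≡ 17. → (2, 17)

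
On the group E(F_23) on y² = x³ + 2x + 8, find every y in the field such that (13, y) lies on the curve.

0

x³ + 2x + 8 = 2231 ≡ 0 (mod 23).
Only y = 0 satisfies y² ≡ 0.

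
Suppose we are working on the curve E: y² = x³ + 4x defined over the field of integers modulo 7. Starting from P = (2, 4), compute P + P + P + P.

O

Double-and-add on 4 = (100)₂. Start with P = (2, 4) for the leading 1-bit.
double: tangent at (2, 4): λ = (3·2² + 4)/(2·4) ≡ 2/1. 1⁻¹ ≡ 1 (mod 7) since 1·1 = 1 ≡ 1, so λ ≡ 2·1 ≡ 2.
  x = λ² - 2 - 2 = 4 - 4 ≡ 0; y = λ·(2 - 0) - 4 ≡ 0. → (0, 0)
double: (0, 0) + (0, 0): same x and y₁ ≡ -y₂, so the sum is ∞.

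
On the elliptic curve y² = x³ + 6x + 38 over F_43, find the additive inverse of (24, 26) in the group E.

(24, 17)

-(24, 26) = (24, -26 mod 43) = (24, 17).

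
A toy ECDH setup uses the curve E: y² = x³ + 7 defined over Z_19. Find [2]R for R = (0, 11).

(0, 8)

tangent at (0, 11): λ = (3·0² + 0)/(2·11) ≡ 0/3. 3⁻¹ ≡ 13 (mod 19), so λ ≡ 0·13 ≡ 0.
  x = λ² - 0 - 0 = 0 - 0 ≡ 0; y = λ·(0 - 0) - 11 ≡ 8. → (0, 8)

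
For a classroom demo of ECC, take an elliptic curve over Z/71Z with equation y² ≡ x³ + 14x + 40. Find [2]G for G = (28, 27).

(64, 5)

tangent at (28, 27): λ = (3·28² + 14)/(2·27) ≡ 23/54. 54⁻¹ ≡ 25 (mod 71), so λ ≡ 23·25 ≡ 7.
  x = λ² - 28 - 28 = 49 - 56 ≡ 64; y = λ·(28 - 64) - 27 ≡ 5. → (64, 5)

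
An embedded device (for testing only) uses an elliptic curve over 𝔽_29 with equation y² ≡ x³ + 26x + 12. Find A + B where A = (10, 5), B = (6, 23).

(26, 9)

(10, 5) + (6, 23). λ = (23 - 5)/(6 - 10) ≡ 18/25 mod 29. 25⁻¹ ≡ 7 (mod 29) since 25·7 = 175 ≡ 1, so λ ≡ 10.
  x = λ² - 10 - 6 = 100 - 16 ≡ 26; y = λ·(10 - 26) - 5 ≡ 9. → (26, 9)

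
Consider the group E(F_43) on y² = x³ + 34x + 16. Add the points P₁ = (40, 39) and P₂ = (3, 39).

(0, 4)

(40, 39) + (3, 39). λ = (39 - 39)/(3 - 40) ≡ 0/6 mod 43. 6⁻¹ ≡ 36 (mod 43) since 6·36 = 216 ≡ 1, so λ ≡ 0.
  x = λ² - 40 - 3 = 0 - 43 ≡ 0; y = λ·(40 - 0) - 39 ≡ 4. → (0, 4)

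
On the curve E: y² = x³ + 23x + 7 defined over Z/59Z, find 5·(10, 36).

(50, 29)

Write P = (10, 36).
Repeated addition: build up to 5P.
2P: tangent at (10, 36): λ = (3·10² + 23)/(2·36) ≡ 28/13. 13⁻¹ ≡ 50 (mod 59), so λ ≡ 28·50 ≡ 43.
  x = λ² - 10 - 10 = 1849 - 20 ≡ 0; y = λ·(10 - 0) - 36 ≡ 40. → (0, 40)
3P: (0, 40) + (10, 36). λ = (36 - 40)/(10 - 0) ≡ 55/10 mod 59. 10⁻¹ ≡ 6 (mod 59) since 10·6 = 60 ≡ 1, so λ ≡ 35.
  x = λ² - 0 - 10 = 1225 - 10 ≡ 35; y = λ·(0 - 35) - 40 ≡ 33. → (35, 33)
4P: (35, 33) + (10, 36). λ = (36 - 33)/(10 - 35) ≡ 3/34 mod 59. 34⁻¹ ≡ 33 (mod 59) since 34·33 = 1122 ≡ 1, so λ ≡ 40.
  x = λ² - 35 - 10 = 1600 - 45 ≡ 21; y = λ·(35 - 21) - 33 ≡ 55. → (21, 55)
5P: (21, 55) + (10, 36). λ = (36 - 55)/(10 - 21) ≡ 40/48 mod 59. 48⁻¹ ≡ 16 (mod 59) since 48·16 = 768 ≡ 1, so λ ≡ 50.
  x = λ² - 21 - 10 = 2500 - 31 ≡ 50; y = λ·(21 - 50) - 55 ≡ 29. → (50, 29)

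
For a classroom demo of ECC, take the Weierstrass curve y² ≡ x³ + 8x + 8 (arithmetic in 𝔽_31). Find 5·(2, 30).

(2, 1)

Write P = (2, 30).
Repeated addition: build up to 5P.
2P: tangent at (2, 30): λ = (3·2² + 8)/(2·30) ≡ 20/29. 29⁻¹ ≡ 15 (mod 31), so λ ≡ 20·15 ≡ 21.
  x = λ² - 2 - 2 = 441 - 4 ≡ 3; y = λ·(2 - 3) - 30 ≡ 11. → (3, 11)
3P: (3, 11) + (2, 30). λ = (30 - 11)/(2 - 3) ≡ 19/30 mod 31. 30⁻¹ ≡ 30 (mod 31), so λ ≡ 12.
  x = λ² - 3 - 2 = 144 - 5 ≡ 15; y = λ·(3 - 15) - 11 ≡ 0. → (15, 0)
4P: (15, 0) + (2, 30). λ = (30 - 0)/(2 - 15) ≡ 30/18 mod 31. 18⁻¹ ≡ 19 (mod 31), so λ ≡ 12.
  x = λ² - 15 - 2 = 144 - 17 ≡ 3; y = λ·(15 - 3) - 0 ≡ 20. → (3, 20)
5P: (3, 20) + (2, 30). λ = (30 - 20)/(2 - 3) ≡ 10/30 mod 31. 30⁻¹ ≡ 30 (mod 31) since 30·30 = 900 ≡ 1, so λ ≡ 21.
  x = λ² - 3 - 2 = 441 - 5 ≡ 2; y = λ·(3 - 2) - 20 ≡ 1. → (2, 1)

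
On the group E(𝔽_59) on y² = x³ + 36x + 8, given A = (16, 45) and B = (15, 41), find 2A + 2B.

First 2A:
Repeated addition: build up to 2A.
2A: tangent at (16, 45): λ = (3·16² + 36)/(2·45) ≡ 37/31. 31⁻¹ ≡ 40 (mod 59), so λ ≡ 37·40 ≡ 5.
  x = λ² - 16 - 16 = 25 - 32 ≡ 52; y = λ·(16 - 52) - 45 ≡ 11. → (52, 11)
2A = (52, 11).
Next 2B:
Repeated addition: build up to 2B.
2B: tangent at (15, 41): λ = (3·15² + 36)/(2·41) ≡ 3/23. 23⁻¹ ≡ 18 (mod 59) since 23·18 = 414 ≡ 1, so λ ≡ 3·18 ≡ 54.
  x = λ² - 15 - 15 = 2916 - 30 ≡ 54; y = λ·(15 - 54) - 41 ≡ 36. → (54, 36)
2B = (54, 36).
Finally 2A + 2B:
(52, 11) + (54, 36). λ = (36 - 11)/(54 - 52) ≡ 25/2 mod 59. 2⁻¹ ≡ 30 (mod 59), so λ ≡ 42.
  x = λ² - 52 - 54 = 1764 - 106 ≡ 6; y = λ·(52 - 6) - 11 ≡ 33. → (6, 33)

(6, 33)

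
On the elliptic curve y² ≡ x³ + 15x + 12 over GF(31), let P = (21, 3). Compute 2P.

(25, 4)

tangent at (21, 3): λ = (3·21² + 15)/(2·3) ≡ 5/6. 6⁻¹ ≡ 26 (mod 31), so λ ≡ 5·26 ≡ 6.
  x = λ² - 21 - 21 = 36 - 42 ≡ 25; y = λ·(21 - 25) - 3 ≡ 4. → (25, 4)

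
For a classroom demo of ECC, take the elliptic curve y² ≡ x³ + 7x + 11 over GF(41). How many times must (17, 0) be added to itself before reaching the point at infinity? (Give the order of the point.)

2P: (17, 0) + (17, 0): same x and y₁ ≡ -y₂, so the sum is the point at infinity.
2P = the point at infinity, so the order is 2.

2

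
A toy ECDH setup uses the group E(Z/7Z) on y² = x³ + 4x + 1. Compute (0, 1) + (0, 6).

O

The two points share x = 0 and their y-coordinates satisfy 1 + 6 ≡ 0 (mod 7), so they are inverses. Their sum is 𝒪.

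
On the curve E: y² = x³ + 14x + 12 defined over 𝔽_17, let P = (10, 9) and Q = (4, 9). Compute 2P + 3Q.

First 2P:
Repeated addition: build up to 2P.
2P: tangent at (10, 9): λ = (3·10² + 14)/(2·9) ≡ 8/1. 1⁻¹ ≡ 1 (mod 17), so λ ≡ 8·1 ≡ 8.
  x = λ² - 10 - 10 = 64 - 20 ≡ 10; y = λ·(10 - 10) - 9 ≡ 8. → (10, 8)
2P = (10, 8).
Next 3Q:
Repeated addition: build up to 3Q.
2Q: tangent at (4, 9): λ = (3·4² + 14)/(2·9) ≡ 11/1. 1⁻¹ ≡ 1 (mod 17) since 1·1 = 1 ≡ 1, so λ ≡ 11·1 ≡ 11.
  x = λ² - 4 - 4 = 121 - 8 ≡ 11; y = λ·(4 - 11) - 9 ≡ 16. → (11, 16)
3Q: (11, 16) + (4, 9). λ = (9 - 16)/(4 - 11) ≡ 10/10 mod 17. 10⁻¹ ≡ 12 (mod 17), so λ ≡ 1.
  x = λ² - 11 - 4 = 1 - 15 ≡ 3; y = λ·(11 - 3) - 16 ≡ 9. → (3, 9)
3Q = (3, 9).
Finally 2P + 3Q:
(10, 8) + (3, 9). λ = (9 - 8)/(3 - 10) ≡ 1/10 mod 17. 10⁻¹ ≡ 12 (mod 17), so λ ≡ 12.
  x = λ² - 10 - 3 = 144 - 13 ≡ 12; y = λ·(10 - 12) - 8 ≡ 2. → (12, 2)

(12, 2)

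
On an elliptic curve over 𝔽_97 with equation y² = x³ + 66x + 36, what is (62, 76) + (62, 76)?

(71, 12)

tangent at (62, 76): λ = (3·62² + 66)/(2·76) ≡ 55/55. 55⁻¹ ≡ 30 (mod 97), so λ ≡ 55·30 ≡ 1.
  x = λ² - 62 - 62 = 1 - 124 ≡ 71; y = λ·(62 - 71) - 76 ≡ 12. → (71, 12)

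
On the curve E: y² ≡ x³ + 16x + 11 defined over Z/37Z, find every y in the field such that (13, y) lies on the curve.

x³ + 16x + 11 = 2416 ≡ 11 (mod 37).
Square roots of 11 mod 37: 14 and 23 (since 14² = 196 ≡ 11).

14, 23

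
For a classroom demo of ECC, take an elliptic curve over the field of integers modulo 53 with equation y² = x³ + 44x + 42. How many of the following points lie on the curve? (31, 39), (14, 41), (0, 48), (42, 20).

1

(31, 39): 39² ≡ 37, rhs ≡ 33 → off.
(14, 41): 41² ≡ 38, rhs ≡ 10 → off.
(0, 48): 48² ≡ 25, rhs ≡ 42 → off.
(42, 20): 20² ≡ 29, rhs ≡ 29 → on.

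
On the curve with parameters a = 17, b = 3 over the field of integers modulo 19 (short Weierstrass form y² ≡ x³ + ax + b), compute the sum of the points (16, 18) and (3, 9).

(16, 18) + (3, 9). λ = (9 - 18)/(3 - 16) ≡ 10/6 mod 19. 6⁻¹ ≡ 16 (mod 19), so λ ≡ 8.
  x = λ² - 16 - 3 = 64 - 19 ≡ 7; y = λ·(16 - 7) - 18 ≡ 16. → (7, 16)

(7, 16)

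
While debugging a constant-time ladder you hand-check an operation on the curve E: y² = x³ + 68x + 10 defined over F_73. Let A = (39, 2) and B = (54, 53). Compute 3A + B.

(66, 33)

First 3A:
Repeated addition: build up to 3A.
2A: tangent at (39, 2): λ = (3·39² + 68)/(2·2) ≡ 32/4. 4⁻¹ ≡ 55 (mod 73), so λ ≡ 32·55 ≡ 8.
  x = λ² - 39 - 39 = 64 - 78 ≡ 59; y = λ·(39 - 59) - 2 ≡ 57. → (59, 57)
3A: (59, 57) + (39, 2). λ = (2 - 57)/(39 - 59) ≡ 18/53 mod 73. 53⁻¹ ≡ 62 (mod 73), so λ ≡ 21.
  x = λ² - 59 - 39 = 441 - 98 ≡ 51; y = λ·(59 - 51) - 57 ≡ 38. → (51, 38)
3A = (51, 38).
Finally 3A + B:
(51, 38) + (54, 53). λ = (53 - 38)/(54 - 51) ≡ 15/3 mod 73. 3⁻¹ ≡ 49 (mod 73), so λ ≡ 5.
  x = λ² - 51 - 54 = 25 - 105 ≡ 66; y = λ·(51 - 66) - 38 ≡ 33. → (66, 33)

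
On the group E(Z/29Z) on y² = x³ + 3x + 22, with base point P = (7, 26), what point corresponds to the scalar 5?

(25, 2)

Double-and-add on 5 = (101)₂. Start with P = (7, 26) for the leading 1-bit.
double: tangent at (7, 26): λ = (3·7² + 3)/(2·26) ≡ 5/23. 23⁻¹ ≡ 24 (mod 29) since 23·24 = 552 ≡ 1, so λ ≡ 5·24 ≡ 4.
  x = λ² - 7 - 7 = 16 - 14 ≡ 2; y = λ·(7 - 2) - 26 ≡ 23. → (2, 23)
double: tangent at (2, 23): λ = (3·2² + 3)/(2·23) ≡ 15/17. 17⁻¹ ≡ 12 (mod 29) since 17·12 = 204 ≡ 1, so λ ≡ 15·12 ≡ 6.
  x = λ² - 2 - 2 = 36 - 4 ≡ 3; y = λ·(2 - 3) - 23 ≡ 0. → (3, 0)
add P: (3, 0) + (7, 26). λ = (26 - 0)/(7 - 3) ≡ 26/4 mod 29. 4⁻¹ ≡ 22 (mod 29), so λ ≡ 21.
  x = λ² - 3 - 7 = 441 - 10 ≡ 25; y = λ·(3 - 25) - 0 ≡ 2. → (25, 2)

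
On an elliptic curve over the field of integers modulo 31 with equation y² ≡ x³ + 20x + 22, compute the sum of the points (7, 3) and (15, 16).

(16, 25)

(7, 3) + (15, 16). λ = (16 - 3)/(15 - 7) ≡ 13/8 mod 31. 8⁻¹ ≡ 4 (mod 31), so λ ≡ 21.
  x = λ² - 7 - 15 = 441 - 22 ≡ 16; y = λ·(7 - 16) - 3 ≡ 25. → (16, 25)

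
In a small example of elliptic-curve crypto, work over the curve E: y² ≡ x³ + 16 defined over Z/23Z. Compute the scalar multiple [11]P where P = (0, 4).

Repeated addition: build up to 11P.
2P: tangent at (0, 4): λ = (3·0² + 0)/(2·4) ≡ 0/8. 8⁻¹ ≡ 3 (mod 23), so λ ≡ 0·3 ≡ 0.
  x = λ² - 0 - 0 = 0 - 0 ≡ 0; y = λ·(0 - 0) - 4 ≡ 19. → (0, 19)
3P: (0, 19) + (0, 4): same x and y₁ ≡ -y₂, so the sum is ∞.
4P: ∞ + (0, 4) = (0, 4) (identity).
5P: tangent at (0, 4): λ = (3·0² + 0)/(2·4) ≡ 0/8. 8⁻¹ ≡ 3 (mod 23) since 8·3 = 24 ≡ 1, so λ ≡ 0·3 ≡ 0.
  x = λ² - 0 - 0 = 0 - 0 ≡ 0; y = λ·(0 - 0) - 4 ≡ 19. → (0, 19)
6P: (0, 19) + (0, 4): same x and y₁ ≡ -y₂, so the sum is ∞.
7P: ∞ + (0, 4) = (0, 4) (identity).
8P: tangent at (0, 4): λ = (3·0² + 0)/(2·4) ≡ 0/8. 8⁻¹ ≡ 3 (mod 23), so λ ≡ 0·3 ≡ 0.
  x = λ² - 0 - 0 = 0 - 0 ≡ 0; y = λ·(0 - 0) - 4 ≡ 19. → (0, 19)
9P: (0, 19) + (0, 4): same x and y₁ ≡ -y₂, so the sum is ∞.
10P: ∞ + (0, 4) = (0, 4) (identity).
11P: tangent at (0, 4): λ = (3·0² + 0)/(2·4) ≡ 0/8. 8⁻¹ ≡ 3 (mod 23), so λ ≡ 0·3 ≡ 0.
  x = λ² - 0 - 0 = 0 - 0 ≡ 0; y = λ·(0 - 0) - 4 ≡ 19. → (0, 19)

(0, 19)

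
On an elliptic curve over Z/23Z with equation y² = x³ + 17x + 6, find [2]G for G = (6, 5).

tangent at (6, 5): λ = (3·6² + 17)/(2·5) ≡ 10/10. 10⁻¹ ≡ 7 (mod 23), so λ ≡ 10·7 ≡ 1.
  x = λ² - 6 - 6 = 1 - 12 ≡ 12; y = λ·(6 - 12) - 5 ≡ 12. → (12, 12)

(12, 12)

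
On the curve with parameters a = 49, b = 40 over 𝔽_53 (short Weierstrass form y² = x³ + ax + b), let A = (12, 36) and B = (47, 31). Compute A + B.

(12, 36) + (47, 31). λ = (31 - 36)/(47 - 12) ≡ 48/35 mod 53. 35⁻¹ ≡ 50 (mod 53), so λ ≡ 15.
  x = λ² - 12 - 47 = 225 - 59 ≡ 7; y = λ·(12 - 7) - 36 ≡ 39. → (7, 39)

(7, 39)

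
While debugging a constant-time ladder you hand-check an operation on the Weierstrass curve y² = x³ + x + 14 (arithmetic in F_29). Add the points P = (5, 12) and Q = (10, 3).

(5, 12) + (10, 3). λ = (3 - 12)/(10 - 5) ≡ 20/5 mod 29. 5⁻¹ ≡ 6 (mod 29), so λ ≡ 4.
  x = λ² - 5 - 10 = 16 - 15 ≡ 1; y = λ·(5 - 1) - 12 ≡ 4. → (1, 4)

(1, 4)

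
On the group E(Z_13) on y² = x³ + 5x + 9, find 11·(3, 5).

Write Q = (3, 5).
Repeated addition: build up to 11Q.
2Q: tangent at (3, 5): λ = (3·3² + 5)/(2·5) ≡ 6/10. 10⁻¹ ≡ 4 (mod 13) since 10·4 = 40 ≡ 1, so λ ≡ 6·4 ≡ 11.
  x = λ² - 3 - 3 = 121 - 6 ≡ 11; y = λ·(3 - 11) - 5 ≡ 11. → (11, 11)
3Q: (11, 11) + (3, 5). λ = (5 - 11)/(3 - 11) ≡ 7/5 mod 13. 5⁻¹ ≡ 8 (mod 13) since 5·8 = 40 ≡ 1, so λ ≡ 4.
  x = λ² - 11 - 3 = 16 - 14 ≡ 2; y = λ·(11 - 2) - 11 ≡ 12. → (2, 12)
4Q: (2, 12) + (3, 5). λ = (5 - 12)/(3 - 2) ≡ 6/1 mod 13. 1⁻¹ ≡ 1 (mod 13), so λ ≡ 6.
  x = λ² - 2 - 3 = 36 - 5 ≡ 5; y = λ·(2 - 5) - 12 ≡ 9. → (5, 9)
5Q: (5, 9) + (3, 5). λ = (5 - 9)/(3 - 5) ≡ 9/11 mod 13. 11⁻¹ ≡ 6 (mod 13), so λ ≡ 2.
  x = λ² - 5 - 3 = 4 - 8 ≡ 9; y = λ·(5 - 9) - 9 ≡ 9. → (9, 9)
6Q: (9, 9) + (3, 5). λ = (5 - 9)/(3 - 9) ≡ 9/7 mod 13. 7⁻¹ ≡ 2 (mod 13), so λ ≡ 5.
  x = λ² - 9 - 3 = 25 - 12 ≡ 0; y = λ·(9 - 0) - 9 ≡ 10. → (0, 10)
7Q: (0, 10) + (3, 5). λ = (5 - 10)/(3 - 0) ≡ 8/3 mod 13. 3⁻¹ ≡ 9 (mod 13), so λ ≡ 7.
  x = λ² - 0 - 3 = 49 - 3 ≡ 7; y = λ·(0 - 7) - 10 ≡ 6. → (7, 6)
8Q: (7, 6) + (3, 5). λ = (5 - 6)/(3 - 7) ≡ 12/9 mod 13. 9⁻¹ ≡ 3 (mod 13), so λ ≡ 10.
  x = λ² - 7 - 3 = 100 - 10 ≡ 12; y = λ·(7 - 12) - 6 ≡ 9. → (12, 9)
9Q: (12, 9) + (3, 5). λ = (5 - 9)/(3 - 12) ≡ 9/4 mod 13. 4⁻¹ ≡ 10 (mod 13) since 4·10 = 40 ≡ 1, so λ ≡ 12.
  x = λ² - 12 - 3 = 144 - 15 ≡ 12; y = λ·(12 - 12) - 9 ≡ 4. → (12, 4)
10Q: (12, 4) + (3, 5). λ = (5 - 4)/(3 - 12) ≡ 1/4 mod 13. 4⁻¹ ≡ 10 (mod 13) since 4·10 = 40 ≡ 1, so λ ≡ 10.
  x = λ² - 12 - 3 = 100 - 15 ≡ 7; y = λ·(12 - 7) - 4 ≡ 7. → (7, 7)
11Q: (7, 7) + (3, 5). λ = (5 - 7)/(3 - 7) ≡ 11/9 mod 13. 9⁻¹ ≡ 3 (mod 13), so λ ≡ 7.
  x = λ² - 7 - 3 = 49 - 10 ≡ 0; y = λ·(7 - 0) - 7 ≡ 3. → (0, 3)

(0, 3)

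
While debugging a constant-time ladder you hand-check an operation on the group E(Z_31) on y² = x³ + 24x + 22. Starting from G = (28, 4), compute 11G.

(1, 27)

Double-and-add on 11 = (1011)₂. Start with G = (28, 4) for the leading 1-bit.
double: tangent at (28, 4): λ = (3·28² + 24)/(2·4) ≡ 20/8. 8⁻¹ ≡ 4 (mod 31), so λ ≡ 20·4 ≡ 18.
  x = λ² - 28 - 28 = 324 - 56 ≡ 20; y = λ·(28 - 20) - 4 ≡ 16. → (20, 16)
double: tangent at (20, 16): λ = (3·20² + 24)/(2·16) ≡ 15/1. 1⁻¹ ≡ 1 (mod 31), so λ ≡ 15·1 ≡ 15.
  x = λ² - 20 - 20 = 225 - 40 ≡ 30; y = λ·(20 - 30) - 16 ≡ 20. → (30, 20)
add G: (30, 20) + (28, 4). λ = (4 - 20)/(28 - 30) ≡ 15/29 mod 31. 29⁻¹ ≡ 15 (mod 31), so λ ≡ 8.
  x = λ² - 30 - 28 = 64 - 58 ≡ 6; y = λ·(30 - 6) - 20 ≡ 17. → (6, 17)
double: tangent at (6, 17): λ = (3·6² + 24)/(2·17) ≡ 8/3. 3⁻¹ ≡ 21 (mod 31), so λ ≡ 8·21 ≡ 13.
  x = λ² - 6 - 6 = 169 - 12 ≡ 2; y = λ·(6 - 2) - 17 ≡ 4. → (2, 4)
add G: (2, 4) + (28, 4). λ = (4 - 4)/(28 - 2) ≡ 0/26 mod 31. 26⁻¹ ≡ 6 (mod 31) since 26·6 = 156 ≡ 1, so λ ≡ 0.
  x = λ² - 2 - 28 = 0 - 30 ≡ 1; y = λ·(2 - 1) - 4 ≡ 27. → (1, 27)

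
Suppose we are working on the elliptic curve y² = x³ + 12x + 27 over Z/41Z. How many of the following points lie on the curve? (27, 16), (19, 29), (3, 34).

(27, 16): 16² ≡ 10, rhs ≡ 26 → off.
(19, 29): 29² ≡ 21, rhs ≡ 21 → on.
(3, 34): 34² ≡ 8, rhs ≡ 8 → on.

2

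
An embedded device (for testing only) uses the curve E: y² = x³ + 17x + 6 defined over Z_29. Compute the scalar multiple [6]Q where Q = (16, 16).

(18, 5)

Double-and-add on 6 = (110)₂. Start with Q = (16, 16) for the leading 1-bit.
double: tangent at (16, 16): λ = (3·16² + 17)/(2·16) ≡ 2/3. 3⁻¹ ≡ 10 (mod 29) since 3·10 = 30 ≡ 1, so λ ≡ 2·10 ≡ 20.
  x = λ² - 16 - 16 = 400 - 32 ≡ 20; y = λ·(16 - 20) - 16 ≡ 20. → (20, 20)
add Q: (20, 20) + (16, 16). λ = (16 - 20)/(16 - 20) ≡ 25/25 mod 29. 25⁻¹ ≡ 7 (mod 29), so λ ≡ 1.
  x = λ² - 20 - 16 = 1 - 36 ≡ 23; y = λ·(20 - 23) - 20 ≡ 6. → (23, 6)
double: tangent at (23, 6): λ = (3·23² + 17)/(2·6) ≡ 9/12. 12⁻¹ ≡ 17 (mod 29), so λ ≡ 9·17 ≡ 8.
  x = λ² - 23 - 23 = 64 - 46 ≡ 18; y = λ·(23 - 18) - 6 ≡ 5. → (18, 5)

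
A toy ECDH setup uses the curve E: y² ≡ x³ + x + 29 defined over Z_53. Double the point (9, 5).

tangent at (9, 5): λ = (3·9² + 1)/(2·5) ≡ 32/10. 10⁻¹ ≡ 16 (mod 53) since 10·16 = 160 ≡ 1, so λ ≡ 32·16 ≡ 35.
  x = λ² - 9 - 9 = 1225 - 18 ≡ 41; y = λ·(9 - 41) - 5 ≡ 41. → (41, 41)

(41, 41)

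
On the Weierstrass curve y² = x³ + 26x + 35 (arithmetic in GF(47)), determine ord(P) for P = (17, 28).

9

2P: tangent at (17, 28): λ = (3·17² + 26)/(2·28) ≡ 0/9. 9⁻¹ ≡ 21 (mod 47), so λ ≡ 0·21 ≡ 0.
  x = λ² - 17 - 17 = 0 - 34 ≡ 13; y = λ·(17 - 13) - 28 ≡ 19. → (13, 19)
3P: (13, 19) + (17, 28). λ = (28 - 19)/(17 - 13) ≡ 9/4 mod 47. 4⁻¹ ≡ 12 (mod 47), so λ ≡ 14.
  x = λ² - 13 - 17 = 196 - 30 ≡ 25; y = λ·(13 - 25) - 19 ≡ 1. → (25, 1)
4P: (25, 1) + (17, 28). λ = (28 - 1)/(17 - 25) ≡ 27/39 mod 47. 39⁻¹ ≡ 41 (mod 47) since 39·41 = 1599 ≡ 1, so λ ≡ 26.
  x = λ² - 25 - 17 = 676 - 42 ≡ 23; y = λ·(25 - 23) - 1 ≡ 4. → (23, 4)
5P: (23, 4) + (17, 28). λ = (28 - 4)/(17 - 23) ≡ 24/41 mod 47. 41⁻¹ ≡ 39 (mod 47), so λ ≡ 43.
  x = λ² - 23 - 17 = 1849 - 40 ≡ 23; y = λ·(23 - 23) - 4 ≡ 43. → (23, 43)
6P: (23, 43) + (17, 28). λ = (28 - 43)/(17 - 23) ≡ 32/41 mod 47. 41⁻¹ ≡ 39 (mod 47), so λ ≡ 26.
  x = λ² - 23 - 17 = 676 - 40 ≡ 25; y = λ·(23 - 25) - 43 ≡ 46. → (25, 46)
7P: (25, 46) + (17, 28). λ = (28 - 46)/(17 - 25) ≡ 29/39 mod 47. 39⁻¹ ≡ 41 (mod 47), so λ ≡ 14.
  x = λ² - 25 - 17 = 196 - 42 ≡ 13; y = λ·(25 - 13) - 46 ≡ 28. → (13, 28)
8P: (13, 28) + (17, 28). λ = (28 - 28)/(17 - 13) ≡ 0/4 mod 47. 4⁻¹ ≡ 12 (mod 47), so λ ≡ 0.
  x = λ² - 13 - 17 = 0 - 30 ≡ 17; y = λ·(13 - 17) - 28 ≡ 19. → (17, 19)
9P: (17, 19) + (17, 28): same x and y₁ ≡ -y₂, so the sum is 𝒪.
9P = 𝒪, so the order is 9.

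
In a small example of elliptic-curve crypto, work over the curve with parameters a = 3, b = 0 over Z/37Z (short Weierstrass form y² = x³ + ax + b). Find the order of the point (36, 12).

2P: tangent at (36, 12): λ = (3·36² + 3)/(2·12) ≡ 6/24. 24⁻¹ ≡ 17 (mod 37), so λ ≡ 6·17 ≡ 28.
  x = λ² - 36 - 36 = 784 - 72 ≡ 9; y = λ·(36 - 9) - 12 ≡ 4. → (9, 4)
3P: (9, 4) + (36, 12). λ = (12 - 4)/(36 - 9) ≡ 8/27 mod 37. 27⁻¹ ≡ 11 (mod 37) since 27·11 = 297 ≡ 1, so λ ≡ 14.
  x = λ² - 9 - 36 = 196 - 45 ≡ 3; y = λ·(9 - 3) - 4 ≡ 6. → (3, 6)
4P: (3, 6) + (36, 12). λ = (12 - 6)/(36 - 3) ≡ 6/33 mod 37. 33⁻¹ ≡ 9 (mod 37), so λ ≡ 17.
  x = λ² - 3 - 36 = 289 - 39 ≡ 28; y = λ·(3 - 28) - 6 ≡ 13. → (28, 13)
5P: (28, 13) + (36, 12). λ = (12 - 13)/(36 - 28) ≡ 36/8 mod 37. 8⁻¹ ≡ 14 (mod 37), so λ ≡ 23.
  x = λ² - 28 - 36 = 529 - 64 ≡ 21; y = λ·(28 - 21) - 13 ≡ 0. → (21, 0)
6P: (21, 0) + (36, 12). λ = (12 - 0)/(36 - 21) ≡ 12/15 mod 37. 15⁻¹ ≡ 5 (mod 37), so λ ≡ 23.
  x = λ² - 21 - 36 = 529 - 57 ≡ 28; y = λ·(21 - 28) - 0 ≡ 24. → (28, 24)
7P: (28, 24) + (36, 12). λ = (12 - 24)/(36 - 28) ≡ 25/8 mod 37. 8⁻¹ ≡ 14 (mod 37), so λ ≡ 17.
  x = λ² - 28 - 36 = 289 - 64 ≡ 3; y = λ·(28 - 3) - 24 ≡ 31. → (3, 31)
8P: (3, 31) + (36, 12). λ = (12 - 31)/(36 - 3) ≡ 18/33 mod 37. 33⁻¹ ≡ 9 (mod 37), so λ ≡ 14.
  x = λ² - 3 - 36 = 196 - 39 ≡ 9; y = λ·(3 - 9) - 31 ≡ 33. → (9, 33)
9P: (9, 33) + (36, 12). λ = (12 - 33)/(36 - 9) ≡ 16/27 mod 37. 27⁻¹ ≡ 11 (mod 37), so λ ≡ 28.
  x = λ² - 9 - 36 = 784 - 45 ≡ 36; y = λ·(9 - 36) - 33 ≡ 25. → (36, 25)
10P: (36, 25) + (36, 12): same x and y₁ ≡ -y₂, so the sum is ∞.
10P = ∞, so the order is 10.

10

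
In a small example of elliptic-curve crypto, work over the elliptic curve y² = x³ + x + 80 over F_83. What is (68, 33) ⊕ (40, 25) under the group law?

(53, 78)

(68, 33) + (40, 25). λ = (25 - 33)/(40 - 68) ≡ 75/55 mod 83. 55⁻¹ ≡ 80 (mod 83) since 55·80 = 4400 ≡ 1, so λ ≡ 24.
  x = λ² - 68 - 40 = 576 - 108 ≡ 53; y = λ·(68 - 53) - 33 ≡ 78. → (53, 78)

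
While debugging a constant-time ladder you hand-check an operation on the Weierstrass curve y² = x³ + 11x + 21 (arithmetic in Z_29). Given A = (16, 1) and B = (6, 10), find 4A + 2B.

(19, 19)

First 4A:
Double-and-add on 4 = (100)₂. Start with A = (16, 1) for the leading 1-bit.
double: tangent at (16, 1): λ = (3·16² + 11)/(2·1) ≡ 25/2. 2⁻¹ ≡ 15 (mod 29), so λ ≡ 25·15 ≡ 27.
  x = λ² - 16 - 16 = 729 - 32 ≡ 1; y = λ·(16 - 1) - 1 ≡ 27. → (1, 27)
double: tangent at (1, 27): λ = (3·1² + 11)/(2·27) ≡ 14/25. 25⁻¹ ≡ 7 (mod 29) since 25·7 = 175 ≡ 1, so λ ≡ 14·7 ≡ 11.
  x = λ² - 1 - 1 = 121 - 2 ≡ 3; y = λ·(1 - 3) - 27 ≡ 9. → (3, 9)
4A = (3, 9).
Next 2B:
Repeated addition: build up to 2B.
2B: tangent at (6, 10): λ = (3·6² + 11)/(2·10) ≡ 3/20. 20⁻¹ ≡ 16 (mod 29), so λ ≡ 3·16 ≡ 19.
  x = λ² - 6 - 6 = 361 - 12 ≡ 1; y = λ·(6 - 1) - 10 ≡ 27. → (1, 27)
2B = (1, 27).
Finally 4A + 2B:
(3, 9) + (1, 27). λ = (27 - 9)/(1 - 3) ≡ 18/27 mod 29. 27⁻¹ ≡ 14 (mod 29) since 27·14 = 378 ≡ 1, so λ ≡ 20.
  x = λ² - 3 - 1 = 400 - 4 ≡ 19; y = λ·(3 - 19) - 9 ≡ 19. → (19, 19)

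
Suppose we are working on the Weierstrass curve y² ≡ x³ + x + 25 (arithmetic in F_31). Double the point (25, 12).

tangent at (25, 12): λ = (3·25² + 1)/(2·12) ≡ 16/24. 24⁻¹ ≡ 22 (mod 31) since 24·22 = 528 ≡ 1, so λ ≡ 16·22 ≡ 11.
  x = λ² - 25 - 25 = 121 - 50 ≡ 9; y = λ·(25 - 9) - 12 ≡ 9. → (9, 9)

(9, 9)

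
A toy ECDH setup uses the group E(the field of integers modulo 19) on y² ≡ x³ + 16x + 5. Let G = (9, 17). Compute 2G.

tangent at (9, 17): λ = (3·9² + 16)/(2·17) ≡ 12/15. 15⁻¹ ≡ 14 (mod 19) since 15·14 = 210 ≡ 1, so λ ≡ 12·14 ≡ 16.
  x = λ² - 9 - 9 = 256 - 18 ≡ 10; y = λ·(9 - 10) - 17 ≡ 5. → (10, 5)

(10, 5)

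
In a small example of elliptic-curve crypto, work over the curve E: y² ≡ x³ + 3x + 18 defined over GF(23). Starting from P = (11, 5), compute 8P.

Double-and-add on 8 = (1000)₂. Start with P = (11, 5) for the leading 1-bit.
double: tangent at (11, 5): λ = (3·11² + 3)/(2·5) ≡ 21/10. 10⁻¹ ≡ 7 (mod 23), so λ ≡ 21·7 ≡ 9.
  x = λ² - 11 - 11 = 81 - 22 ≡ 13; y = λ·(11 - 13) - 5 ≡ 0. → (13, 0)
double: (13, 0) + (13, 0): same x and y₁ ≡ -y₂, so the sum is ∞.
double: ∞ + ∞ = ∞ (identity).

O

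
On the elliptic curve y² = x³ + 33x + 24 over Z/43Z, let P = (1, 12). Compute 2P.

tangent at (1, 12): λ = (3·1² + 33)/(2·12) ≡ 36/24. 24⁻¹ ≡ 9 (mod 43), so λ ≡ 36·9 ≡ 23.
  x = λ² - 1 - 1 = 529 - 2 ≡ 11; y = λ·(1 - 11) - 12 ≡ 16. → (11, 16)

(11, 16)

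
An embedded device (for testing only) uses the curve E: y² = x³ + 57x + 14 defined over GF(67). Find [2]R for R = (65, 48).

(53, 36)

tangent at (65, 48): λ = (3·65² + 57)/(2·48) ≡ 2/29. 29⁻¹ ≡ 37 (mod 67) since 29·37 = 1073 ≡ 1, so λ ≡ 2·37 ≡ 7.
  x = λ² - 65 - 65 = 49 - 130 ≡ 53; y = λ·(65 - 53) - 48 ≡ 36. → (53, 36)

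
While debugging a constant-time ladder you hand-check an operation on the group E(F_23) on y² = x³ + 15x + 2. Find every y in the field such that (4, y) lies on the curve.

none

x³ + 15x + 2 = 126 ≡ 11 (mod 23).
11 is a non-residue mod 23; no y exists.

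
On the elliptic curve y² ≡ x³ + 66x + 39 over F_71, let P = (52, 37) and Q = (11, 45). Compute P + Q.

(52, 37) + (11, 45). λ = (45 - 37)/(11 - 52) ≡ 8/30 mod 71. 30⁻¹ ≡ 45 (mod 71) since 30·45 = 1350 ≡ 1, so λ ≡ 5.
  x = λ² - 52 - 11 = 25 - 63 ≡ 33; y = λ·(52 - 33) - 37 ≡ 58. → (33, 58)

(33, 58)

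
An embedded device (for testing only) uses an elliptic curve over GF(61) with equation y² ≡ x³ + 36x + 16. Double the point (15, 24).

tangent at (15, 24): λ = (3·15² + 36)/(2·24) ≡ 40/48. 48⁻¹ ≡ 14 (mod 61) since 48·14 = 672 ≡ 1, so λ ≡ 40·14 ≡ 11.
  x = λ² - 15 - 15 = 121 - 30 ≡ 30; y = λ·(15 - 30) - 24 ≡ 55. → (30, 55)

(30, 55)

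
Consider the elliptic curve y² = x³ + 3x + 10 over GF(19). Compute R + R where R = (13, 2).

tangent at (13, 2): λ = (3·13² + 3)/(2·2) ≡ 16/4. 4⁻¹ ≡ 5 (mod 19) since 4·5 = 20 ≡ 1, so λ ≡ 16·5 ≡ 4.
  x = λ² - 13 - 13 = 16 - 26 ≡ 9; y = λ·(13 - 9) - 2 ≡ 14. → (9, 14)

(9, 14)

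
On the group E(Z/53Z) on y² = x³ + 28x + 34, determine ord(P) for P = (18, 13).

2P: tangent at (18, 13): λ = (3·18² + 28)/(2·13) ≡ 46/26. 26⁻¹ ≡ 51 (mod 53), so λ ≡ 46·51 ≡ 14.
  x = λ² - 18 - 18 = 196 - 36 ≡ 1; y = λ·(18 - 1) - 13 ≡ 13. → (1, 13)
3P: (1, 13) + (18, 13). λ = (13 - 13)/(18 - 1) ≡ 0/17 mod 53. 17⁻¹ ≡ 25 (mod 53), so λ ≡ 0.
  x = λ² - 1 - 18 = 0 - 19 ≡ 34; y = λ·(1 - 34) - 13 ≡ 40. → (34, 40)
4P: (34, 40) + (18, 13). λ = (13 - 40)/(18 - 34) ≡ 26/37 mod 53. 37⁻¹ ≡ 43 (mod 53) since 37·43 = 1591 ≡ 1, so λ ≡ 5.
  x = λ² - 34 - 18 = 25 - 52 ≡ 26; y = λ·(34 - 26) - 40 ≡ 0. → (26, 0)
5P: (26, 0) + (18, 13). λ = (13 - 0)/(18 - 26) ≡ 13/45 mod 53. 45⁻¹ ≡ 33 (mod 53), so λ ≡ 5.
  x = λ² - 26 - 18 = 25 - 44 ≡ 34; y = λ·(26 - 34) - 0 ≡ 13. → (34, 13)
6P: (34, 13) + (18, 13). λ = (13 - 13)/(18 - 34) ≡ 0/37 mod 53. 37⁻¹ ≡ 43 (mod 53) since 37·43 = 1591 ≡ 1, so λ ≡ 0.
  x = λ² - 34 - 18 = 0 - 52 ≡ 1; y = λ·(34 - 1) - 13 ≡ 40. → (1, 40)
7P: (1, 40) + (18, 13). λ = (13 - 40)/(18 - 1) ≡ 26/17 mod 53. 17⁻¹ ≡ 25 (mod 53), so λ ≡ 14.
  x = λ² - 1 - 18 = 196 - 19 ≡ 18; y = λ·(1 - 18) - 40 ≡ 40. → (18, 40)
8P: (18, 40) + (18, 13): same x and y₁ ≡ -y₂, so the sum is O.
8P = O, so the order is 8.

8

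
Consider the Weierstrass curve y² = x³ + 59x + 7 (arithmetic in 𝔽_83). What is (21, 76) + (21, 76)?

tangent at (21, 76): λ = (3·21² + 59)/(2·76) ≡ 54/69. 69⁻¹ ≡ 77 (mod 83), so λ ≡ 54·77 ≡ 8.
  x = λ² - 21 - 21 = 64 - 42 ≡ 22; y = λ·(21 - 22) - 76 ≡ 82. → (22, 82)

(22, 82)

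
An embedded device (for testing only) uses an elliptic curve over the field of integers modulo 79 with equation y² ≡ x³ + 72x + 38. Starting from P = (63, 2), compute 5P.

(77, 53)

Repeated addition: build up to 5P.
2P: tangent at (63, 2): λ = (3·63² + 72)/(2·2) ≡ 50/4. 4⁻¹ ≡ 20 (mod 79), so λ ≡ 50·20 ≡ 52.
  x = λ² - 63 - 63 = 2704 - 126 ≡ 50; y = λ·(63 - 50) - 2 ≡ 42. → (50, 42)
3P: (50, 42) + (63, 2). λ = (2 - 42)/(63 - 50) ≡ 39/13 mod 79. 13⁻¹ ≡ 73 (mod 79), so λ ≡ 3.
  x = λ² - 50 - 63 = 9 - 113 ≡ 54; y = λ·(50 - 54) - 42 ≡ 25. → (54, 25)
4P: (54, 25) + (63, 2). λ = (2 - 25)/(63 - 54) ≡ 56/9 mod 79. 9⁻¹ ≡ 44 (mod 79), so λ ≡ 15.
  x = λ² - 54 - 63 = 225 - 117 ≡ 29; y = λ·(54 - 29) - 25 ≡ 34. → (29, 34)
5P: (29, 34) + (63, 2). λ = (2 - 34)/(63 - 29) ≡ 47/34 mod 79. 34⁻¹ ≡ 7 (mod 79), so λ ≡ 13.
  x = λ² - 29 - 63 = 169 - 92 ≡ 77; y = λ·(29 - 77) - 34 ≡ 53. → (77, 53)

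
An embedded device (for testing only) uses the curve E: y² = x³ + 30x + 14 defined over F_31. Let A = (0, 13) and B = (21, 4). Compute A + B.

(26, 7)

(0, 13) + (21, 4). λ = (4 - 13)/(21 - 0) ≡ 22/21 mod 31. 21⁻¹ ≡ 3 (mod 31), so λ ≡ 4.
  x = λ² - 0 - 21 = 16 - 21 ≡ 26; y = λ·(0 - 26) - 13 ≡ 7. → (26, 7)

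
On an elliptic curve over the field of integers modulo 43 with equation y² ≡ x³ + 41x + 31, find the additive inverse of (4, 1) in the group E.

(4, 42)

-(4, 1) = (4, -1 mod 43) = (4, 42).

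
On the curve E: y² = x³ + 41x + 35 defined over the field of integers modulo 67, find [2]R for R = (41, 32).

tangent at (41, 32): λ = (3·41² + 41)/(2·32) ≡ 59/64. 64⁻¹ ≡ 22 (mod 67), so λ ≡ 59·22 ≡ 25.
  x = λ² - 41 - 41 = 625 - 82 ≡ 7; y = λ·(41 - 7) - 32 ≡ 14. → (7, 14)

(7, 14)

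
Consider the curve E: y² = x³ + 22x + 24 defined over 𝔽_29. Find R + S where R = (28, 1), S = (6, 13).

(28, 1) + (6, 13). λ = (13 - 1)/(6 - 28) ≡ 12/7 mod 29. 7⁻¹ ≡ 25 (mod 29) since 7·25 = 175 ≡ 1, so λ ≡ 10.
  x = λ² - 28 - 6 = 100 - 34 ≡ 8; y = λ·(28 - 8) - 1 ≡ 25. → (8, 25)

(8, 25)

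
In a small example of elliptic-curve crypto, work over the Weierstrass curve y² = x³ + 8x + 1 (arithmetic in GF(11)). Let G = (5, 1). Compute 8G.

(0, 10)

Repeated addition: build up to 8G.
2G: tangent at (5, 1): λ = (3·5² + 8)/(2·1) ≡ 6/2. 2⁻¹ ≡ 6 (mod 11), so λ ≡ 6·6 ≡ 3.
  x = λ² - 5 - 5 = 9 - 10 ≡ 10; y = λ·(5 - 10) - 1 ≡ 6. → (10, 6)
3G: (10, 6) + (5, 1). λ = (1 - 6)/(5 - 10) ≡ 6/6 mod 11. 6⁻¹ ≡ 2 (mod 11), so λ ≡ 1.
  x = λ² - 10 - 5 = 1 - 15 ≡ 8; y = λ·(10 - 8) - 6 ≡ 7. → (8, 7)
4G: (8, 7) + (5, 1). λ = (1 - 7)/(5 - 8) ≡ 5/8 mod 11. 8⁻¹ ≡ 7 (mod 11), so λ ≡ 2.
  x = λ² - 8 - 5 = 4 - 13 ≡ 2; y = λ·(8 - 2) - 7 ≡ 5. → (2, 5)
5G: (2, 5) + (5, 1). λ = (1 - 5)/(5 - 2) ≡ 7/3 mod 11. 3⁻¹ ≡ 4 (mod 11) since 3·4 = 12 ≡ 1, so λ ≡ 6.
  x = λ² - 2 - 5 = 36 - 7 ≡ 7; y = λ·(2 - 7) - 5 ≡ 9. → (7, 9)
6G: (7, 9) + (5, 1). λ = (1 - 9)/(5 - 7) ≡ 3/9 mod 11. 9⁻¹ ≡ 5 (mod 11) since 9·5 = 45 ≡ 1, so λ ≡ 4.
  x = λ² - 7 - 5 = 16 - 12 ≡ 4; y = λ·(7 - 4) - 9 ≡ 3. → (4, 3)
7G: (4, 3) + (5, 1). λ = (1 - 3)/(5 - 4) ≡ 9/1 mod 11. 1⁻¹ ≡ 1 (mod 11) since 1·1 = 1 ≡ 1, so λ ≡ 9.
  x = λ² - 4 - 5 = 81 - 9 ≡ 6; y = λ·(4 - 6) - 3 ≡ 1. → (6, 1)
8G: (6, 1) + (5, 1). λ = (1 - 1)/(5 - 6) ≡ 0/10 mod 11. 10⁻¹ ≡ 10 (mod 11), so λ ≡ 0.
  x = λ² - 6 - 5 = 0 - 11 ≡ 0; y = λ·(6 - 0) - 1 ≡ 10. → (0, 10)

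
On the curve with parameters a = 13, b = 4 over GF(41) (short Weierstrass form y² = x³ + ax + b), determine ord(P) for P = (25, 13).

2P: tangent at (25, 13): λ = (3·25² + 13)/(2·13) ≡ 2/26. 26⁻¹ ≡ 30 (mod 41), so λ ≡ 2·30 ≡ 19.
  x = λ² - 25 - 25 = 361 - 50 ≡ 24; y = λ·(25 - 24) - 13 ≡ 6. → (24, 6)
3P: (24, 6) + (25, 13). λ = (13 - 6)/(25 - 24) ≡ 7/1 mod 41. 1⁻¹ ≡ 1 (mod 41), so λ ≡ 7.
  x = λ² - 24 - 25 = 49 - 49 ≡ 0; y = λ·(24 - 0) - 6 ≡ 39. → (0, 39)
4P: (0, 39) + (25, 13). λ = (13 - 39)/(25 - 0) ≡ 15/25 mod 41. 25⁻¹ ≡ 23 (mod 41) since 25·23 = 575 ≡ 1, so λ ≡ 17.
  x = λ² - 0 - 25 = 289 - 25 ≡ 18; y = λ·(0 - 18) - 39 ≡ 24. → (18, 24)
5P: (18, 24) + (25, 13). λ = (13 - 24)/(25 - 18) ≡ 30/7 mod 41. 7⁻¹ ≡ 6 (mod 41) since 7·6 = 42 ≡ 1, so λ ≡ 16.
  x = λ² - 18 - 25 = 256 - 43 ≡ 8; y = λ·(18 - 8) - 24 ≡ 13. → (8, 13)
6P: (8, 13) + (25, 13). λ = (13 - 13)/(25 - 8) ≡ 0/17 mod 41. 17⁻¹ ≡ 29 (mod 41), so λ ≡ 0.
  x = λ² - 8 - 25 = 0 - 33 ≡ 8; y = λ·(8 - 8) - 13 ≡ 28. → (8, 28)
7P: (8, 28) + (25, 13). λ = (13 - 28)/(25 - 8) ≡ 26/17 mod 41. 17⁻¹ ≡ 29 (mod 41), so λ ≡ 16.
  x = λ² - 8 - 25 = 256 - 33 ≡ 18; y = λ·(8 - 18) - 28 ≡ 17. → (18, 17)
8P: (18, 17) + (25, 13). λ = (13 - 17)/(25 - 18) ≡ 37/7 mod 41. 7⁻¹ ≡ 6 (mod 41) since 7·6 = 42 ≡ 1, so λ ≡ 17.
  x = λ² - 18 - 25 = 289 - 43 ≡ 0; y = λ·(18 - 0) - 17 ≡ 2. → (0, 2)
9P: (0, 2) + (25, 13). λ = (13 - 2)/(25 - 0) ≡ 11/25 mod 41. 25⁻¹ ≡ 23 (mod 41) since 25·23 = 575 ≡ 1, so λ ≡ 7.
  x = λ² - 0 - 25 = 49 - 25 ≡ 24; y = λ·(0 - 24) - 2 ≡ 35. → (24, 35)
10P: (24, 35) + (25, 13). λ = (13 - 35)/(25 - 24) ≡ 19/1 mod 41. 1⁻¹ ≡ 1 (mod 41) since 1·1 = 1 ≡ 1, so λ ≡ 19.
  x = λ² - 24 - 25 = 361 - 49 ≡ 25; y = λ·(24 - 25) - 35 ≡ 28. → (25, 28)
11P: (25, 28) + (25, 13): same x and y₁ ≡ -y₂, so the sum is O.
11P = O, so the order is 11.

11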